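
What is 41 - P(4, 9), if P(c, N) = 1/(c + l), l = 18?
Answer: 901/22 ≈ 40.955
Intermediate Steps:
P(c, N) = 1/(18 + c) (P(c, N) = 1/(c + 18) = 1/(18 + c))
41 - P(4, 9) = 41 - 1/(18 + 4) = 41 - 1/22 = 901/22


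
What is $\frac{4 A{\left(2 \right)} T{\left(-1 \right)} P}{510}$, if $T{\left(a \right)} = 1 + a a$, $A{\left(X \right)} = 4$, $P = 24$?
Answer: $\frac{128}{85} \approx 1.5059$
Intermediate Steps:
$T{\left(a \right)} = 1 + a^{2}$
$\frac{4 A{\left(2 \right)} T{\left(-1 \right)} P}{510} = \frac{4 \cdot 4 \left(1 + \left(-1\right)^{2}\right) 24}{510} = 16 \left(1 + 1\right) 24 \cdot \frac{1}{510} = 16 \cdot 2 \cdot 24 \cdot \frac{1}{510} = 32 \cdot 24 \cdot \frac{1}{510} = 768 \cdot \frac{1}{510} = \frac{128}{85}$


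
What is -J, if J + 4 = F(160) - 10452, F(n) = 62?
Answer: 10394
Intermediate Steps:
J = -10394 (J = -4 + (62 - 10452) = -4 - 10390 = -10394)
-J = -1*(-10394) = 10394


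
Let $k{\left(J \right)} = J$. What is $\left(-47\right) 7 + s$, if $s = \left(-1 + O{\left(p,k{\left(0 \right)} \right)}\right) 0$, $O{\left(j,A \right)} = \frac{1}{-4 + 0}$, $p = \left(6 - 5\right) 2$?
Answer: $-329$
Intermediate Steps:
$p = 2$ ($p = 1 \cdot 2 = 2$)
$O{\left(j,A \right)} = - \frac{1}{4}$ ($O{\left(j,A \right)} = \frac{1}{-4} = - \frac{1}{4}$)
$s = 0$ ($s = \left(-1 - \frac{1}{4}\right) 0 = \left(- \frac{5}{4}\right) 0 = 0$)
$\left(-47\right) 7 + s = \left(-47\right) 7 + 0 = -329 + 0 = -329$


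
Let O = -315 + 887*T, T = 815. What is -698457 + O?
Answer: 24133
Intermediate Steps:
O = 722590 (O = -315 + 887*815 = -315 + 722905 = 722590)
-698457 + O = -698457 + 722590 = 24133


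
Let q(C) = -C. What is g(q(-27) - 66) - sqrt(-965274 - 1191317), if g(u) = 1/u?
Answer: -1/39 - I*sqrt(2156591) ≈ -0.025641 - 1468.5*I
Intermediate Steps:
g(q(-27) - 66) - sqrt(-965274 - 1191317) = 1/(-1*(-27) - 66) - sqrt(-965274 - 1191317) = 1/(27 - 66) - sqrt(-2156591) = 1/(-39) - I*sqrt(2156591) = -1/39 - I*sqrt(2156591)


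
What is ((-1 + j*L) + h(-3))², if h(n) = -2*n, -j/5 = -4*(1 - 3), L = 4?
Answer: 24025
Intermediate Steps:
j = -40 (j = -(-20)*(1 - 3) = -(-20)*(-2) = -5*8 = -40)
((-1 + j*L) + h(-3))² = ((-1 - 40*4) - 2*(-3))² = ((-1 - 160) + 6)² = (-161 + 6)² = (-155)² = 24025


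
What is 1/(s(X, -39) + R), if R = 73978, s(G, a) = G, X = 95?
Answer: 1/74073 ≈ 1.3500e-5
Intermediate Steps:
1/(s(X, -39) + R) = 1/(95 + 73978) = 1/74073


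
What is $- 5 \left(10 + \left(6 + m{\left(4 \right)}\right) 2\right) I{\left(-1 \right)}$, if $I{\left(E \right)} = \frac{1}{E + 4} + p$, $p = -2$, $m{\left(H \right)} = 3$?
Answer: $\frac{700}{3} \approx 233.33$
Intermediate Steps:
$I{\left(E \right)} = -2 + \frac{1}{4 + E}$ ($I{\left(E \right)} = \frac{1}{E + 4} - 2 = \frac{1}{4 + E} - 2 = -2 + \frac{1}{4 + E}$)
$- 5 \left(10 + \left(6 + m{\left(4 \right)}\right) 2\right) I{\left(-1 \right)} = - 5 \left(10 + \left(6 + 3\right) 2\right) \frac{-7 - -2}{4 - 1} = - 5 \left(10 + 9 \cdot 2\right) \frac{-7 + 2}{3} = - 5 \left(10 + 18\right) \frac{1}{3} \left(-5\right) = \left(-5\right) 28 \left(- \frac{5}{3}\right) = \left(-140\right) \left(- \frac{5}{3}\right) = \frac{700}{3}$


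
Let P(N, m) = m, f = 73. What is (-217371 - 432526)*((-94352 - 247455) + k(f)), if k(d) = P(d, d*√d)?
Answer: 222139343879 - 47442481*√73 ≈ 2.2173e+11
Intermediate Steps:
k(d) = d^(3/2) (k(d) = d*√d = d^(3/2))
(-217371 - 432526)*((-94352 - 247455) + k(f)) = (-217371 - 432526)*((-94352 - 247455) + 73^(3/2)) = -649897*(-341807 + 73*√73) = 222139343879 - 47442481*√73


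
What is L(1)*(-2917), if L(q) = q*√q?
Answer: -2917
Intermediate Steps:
L(q) = q^(3/2)
L(1)*(-2917) = 1^(3/2)*(-2917) = 1*(-2917) = -2917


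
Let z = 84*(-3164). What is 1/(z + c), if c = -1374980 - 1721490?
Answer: -1/3362246 ≈ -2.9742e-7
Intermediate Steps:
c = -3096470
z = -265776
1/(z + c) = 1/(-265776 - 3096470) = 1/(-3362246) = -1/3362246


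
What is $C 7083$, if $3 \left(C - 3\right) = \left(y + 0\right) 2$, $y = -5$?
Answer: $-2361$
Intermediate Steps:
$C = - \frac{1}{3}$ ($C = 3 + \frac{\left(-5 + 0\right) 2}{3} = 3 + \frac{\left(-5\right) 2}{3} = 3 + \frac{1}{3} \left(-10\right) = 3 - \frac{10}{3} = - \frac{1}{3} \approx -0.33333$)
$C 7083 = \left(- \frac{1}{3}\right) 7083 = -2361$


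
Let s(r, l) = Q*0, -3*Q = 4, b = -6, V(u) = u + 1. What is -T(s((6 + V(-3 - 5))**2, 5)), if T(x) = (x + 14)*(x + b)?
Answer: 84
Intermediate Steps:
V(u) = 1 + u
Q = -4/3 (Q = -1/3*4 = -4/3 ≈ -1.3333)
s(r, l) = 0 (s(r, l) = -4/3*0 = 0)
T(x) = (-6 + x)*(14 + x) (T(x) = (x + 14)*(x - 6) = (14 + x)*(-6 + x) = (-6 + x)*(14 + x))
-T(s((6 + V(-3 - 5))**2, 5)) = -(-84 + 0**2 + 8*0) = -(-84 + 0 + 0) = -1*(-84) = 84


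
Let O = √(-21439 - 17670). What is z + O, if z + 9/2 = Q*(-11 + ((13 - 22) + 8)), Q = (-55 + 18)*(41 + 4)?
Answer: 39951/2 + I*√39109 ≈ 19976.0 + 197.76*I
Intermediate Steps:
Q = -1665 (Q = -37*45 = -1665)
z = 39951/2 (z = -9/2 - 1665*(-11 + ((13 - 22) + 8)) = -9/2 - 1665*(-11 + (-9 + 8)) = -9/2 - 1665*(-11 - 1) = -9/2 - 1665*(-12) = -9/2 + 19980 = 39951/2 ≈ 19976.)
O = I*√39109 (O = √(-39109) = I*√39109 ≈ 197.76*I)
z + O = 39951/2 + I*√39109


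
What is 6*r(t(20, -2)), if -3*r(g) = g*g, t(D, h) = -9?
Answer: -162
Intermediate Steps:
r(g) = -g²/3 (r(g) = -g*g/3 = -g²/3)
6*r(t(20, -2)) = 6*(-⅓*(-9)²) = 6*(-⅓*81) = 6*(-27) = -162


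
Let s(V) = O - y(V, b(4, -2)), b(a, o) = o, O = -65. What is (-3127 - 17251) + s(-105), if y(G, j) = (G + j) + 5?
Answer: -20341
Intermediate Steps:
y(G, j) = 5 + G + j
s(V) = -68 - V (s(V) = -65 - (5 + V - 2) = -65 - (3 + V) = -65 + (-3 - V) = -68 - V)
(-3127 - 17251) + s(-105) = (-3127 - 17251) + (-68 - 1*(-105)) = -20378 + (-68 + 105) = -20378 + 37 = -20341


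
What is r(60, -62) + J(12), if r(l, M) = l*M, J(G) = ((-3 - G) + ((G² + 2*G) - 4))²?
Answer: 18481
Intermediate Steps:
J(G) = (-7 + G + G²)² (J(G) = ((-3 - G) + (-4 + G² + 2*G))² = (-7 + G + G²)²)
r(l, M) = M*l
r(60, -62) + J(12) = -62*60 + (-7 + 12 + 12²)² = -3720 + (-7 + 12 + 144)² = -3720 + 149² = -3720 + 22201 = 18481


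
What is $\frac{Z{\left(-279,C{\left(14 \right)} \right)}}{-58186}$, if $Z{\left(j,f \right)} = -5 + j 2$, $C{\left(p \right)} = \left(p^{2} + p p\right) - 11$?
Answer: $\frac{563}{58186} \approx 0.0096759$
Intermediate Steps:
$C{\left(p \right)} = -11 + 2 p^{2}$ ($C{\left(p \right)} = \left(p^{2} + p^{2}\right) - 11 = 2 p^{2} - 11 = -11 + 2 p^{2}$)
$Z{\left(j,f \right)} = -5 + 2 j$
$\frac{Z{\left(-279,C{\left(14 \right)} \right)}}{-58186} = \frac{-5 + 2 \left(-279\right)}{-58186} = \left(-5 - 558\right) \left(- \frac{1}{58186}\right) = \left(-563\right) \left(- \frac{1}{58186}\right) = \frac{563}{58186}$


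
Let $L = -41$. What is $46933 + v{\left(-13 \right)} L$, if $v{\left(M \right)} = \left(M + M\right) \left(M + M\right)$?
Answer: $19217$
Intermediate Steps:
$v{\left(M \right)} = 4 M^{2}$ ($v{\left(M \right)} = 2 M 2 M = 4 M^{2}$)
$46933 + v{\left(-13 \right)} L = 46933 + 4 \left(-13\right)^{2} \left(-41\right) = 46933 + 4 \cdot 169 \left(-41\right) = 46933 + 676 \left(-41\right) = 46933 - 27716 = 19217$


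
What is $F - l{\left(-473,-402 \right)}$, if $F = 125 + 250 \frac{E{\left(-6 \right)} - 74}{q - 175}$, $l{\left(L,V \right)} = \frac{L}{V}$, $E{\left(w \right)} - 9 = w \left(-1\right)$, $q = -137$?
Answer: $\frac{596109}{3484} \approx 171.1$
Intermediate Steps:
$E{\left(w \right)} = 9 - w$ ($E{\left(w \right)} = 9 + w \left(-1\right) = 9 - w$)
$F = \frac{26875}{156}$ ($F = 125 + 250 \frac{\left(9 - -6\right) - 74}{-137 - 175} = 125 + 250 \frac{\left(9 + 6\right) - 74}{-312} = 125 + 250 \left(15 - 74\right) \left(- \frac{1}{312}\right) = 125 + 250 \left(\left(-59\right) \left(- \frac{1}{312}\right)\right) = 125 + 250 \cdot \frac{59}{312} = 125 + \frac{7375}{156} = \frac{26875}{156} \approx 172.28$)
$F - l{\left(-473,-402 \right)} = \frac{26875}{156} - - \frac{473}{-402} = \frac{26875}{156} - \left(-473\right) \left(- \frac{1}{402}\right) = \frac{26875}{156} - \frac{473}{402} = \frac{596109}{3484}$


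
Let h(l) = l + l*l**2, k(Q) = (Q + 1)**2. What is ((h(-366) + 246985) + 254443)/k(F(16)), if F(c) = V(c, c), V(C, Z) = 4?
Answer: -48526834/25 ≈ -1.9411e+6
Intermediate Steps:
F(c) = 4
k(Q) = (1 + Q)**2
h(l) = l + l**3
((h(-366) + 246985) + 254443)/k(F(16)) = (((-366 + (-366)**3) + 246985) + 254443)/((1 + 4)**2) = (((-366 - 49027896) + 246985) + 254443)/(5**2) = ((-49028262 + 246985) + 254443)/25 = (-48781277 + 254443)*(1/25) = -48526834*1/25 = -48526834/25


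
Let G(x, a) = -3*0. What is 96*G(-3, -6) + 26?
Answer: 26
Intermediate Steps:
G(x, a) = 0
96*G(-3, -6) + 26 = 96*0 + 26 = 0 + 26 = 26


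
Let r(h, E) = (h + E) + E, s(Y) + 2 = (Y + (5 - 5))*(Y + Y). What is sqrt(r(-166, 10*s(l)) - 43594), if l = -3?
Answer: 4*I*sqrt(2715) ≈ 208.42*I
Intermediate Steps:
s(Y) = -2 + 2*Y**2 (s(Y) = -2 + (Y + (5 - 5))*(Y + Y) = -2 + (Y + 0)*(2*Y) = -2 + Y*(2*Y) = -2 + 2*Y**2)
r(h, E) = h + 2*E (r(h, E) = (E + h) + E = h + 2*E)
sqrt(r(-166, 10*s(l)) - 43594) = sqrt((-166 + 2*(10*(-2 + 2*(-3)**2))) - 43594) = sqrt((-166 + 2*(10*(-2 + 2*9))) - 43594) = sqrt((-166 + 2*(10*(-2 + 18))) - 43594) = sqrt((-166 + 2*(10*16)) - 43594) = sqrt((-166 + 2*160) - 43594) = sqrt((-166 + 320) - 43594) = sqrt(154 - 43594) = sqrt(-43440) = 4*I*sqrt(2715)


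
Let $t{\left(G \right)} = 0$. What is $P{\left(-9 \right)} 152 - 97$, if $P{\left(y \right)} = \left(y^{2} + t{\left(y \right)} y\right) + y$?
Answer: $10847$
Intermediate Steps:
$P{\left(y \right)} = y + y^{2}$ ($P{\left(y \right)} = \left(y^{2} + 0 y\right) + y = \left(y^{2} + 0\right) + y = y^{2} + y = y + y^{2}$)
$P{\left(-9 \right)} 152 - 97 = - 9 \left(1 - 9\right) 152 - 97 = \left(-9\right) \left(-8\right) 152 - 97 = 72 \cdot 152 - 97 = 10944 - 97 = 10847$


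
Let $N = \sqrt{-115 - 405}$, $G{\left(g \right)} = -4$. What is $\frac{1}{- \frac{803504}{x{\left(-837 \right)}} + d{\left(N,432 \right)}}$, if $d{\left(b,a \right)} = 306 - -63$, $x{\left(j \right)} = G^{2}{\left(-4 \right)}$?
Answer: $- \frac{1}{49850} \approx -2.006 \cdot 10^{-5}$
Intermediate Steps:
$x{\left(j \right)} = 16$ ($x{\left(j \right)} = \left(-4\right)^{2} = 16$)
$N = 2 i \sqrt{130}$ ($N = \sqrt{-520} = 2 i \sqrt{130} \approx 22.803 i$)
$d{\left(b,a \right)} = 369$ ($d{\left(b,a \right)} = 306 + 63 = 369$)
$\frac{1}{- \frac{803504}{x{\left(-837 \right)}} + d{\left(N,432 \right)}} = \frac{1}{- \frac{803504}{16} + 369} = \frac{1}{\left(-803504\right) \frac{1}{16} + 369} = \frac{1}{-50219 + 369} = \frac{1}{-49850} = - \frac{1}{49850}$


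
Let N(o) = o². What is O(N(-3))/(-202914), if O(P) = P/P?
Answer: -1/202914 ≈ -4.9282e-6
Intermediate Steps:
O(P) = 1
O(N(-3))/(-202914) = 1/(-202914) = 1*(-1/202914) = -1/202914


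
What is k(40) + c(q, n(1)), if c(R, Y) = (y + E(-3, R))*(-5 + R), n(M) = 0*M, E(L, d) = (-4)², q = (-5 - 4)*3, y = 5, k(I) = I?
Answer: -632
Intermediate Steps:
q = -27 (q = -9*3 = -27)
E(L, d) = 16
n(M) = 0
c(R, Y) = -105 + 21*R (c(R, Y) = (5 + 16)*(-5 + R) = 21*(-5 + R) = -105 + 21*R)
k(40) + c(q, n(1)) = 40 + (-105 + 21*(-27)) = 40 + (-105 - 567) = 40 - 672 = -632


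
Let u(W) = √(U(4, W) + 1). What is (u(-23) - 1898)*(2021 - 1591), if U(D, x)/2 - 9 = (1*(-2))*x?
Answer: -816140 + 430*√111 ≈ -8.1161e+5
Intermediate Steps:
U(D, x) = 18 - 4*x (U(D, x) = 18 + 2*((1*(-2))*x) = 18 + 2*(-2*x) = 18 - 4*x)
u(W) = √(19 - 4*W) (u(W) = √((18 - 4*W) + 1) = √(19 - 4*W))
(u(-23) - 1898)*(2021 - 1591) = (√(19 - 4*(-23)) - 1898)*(2021 - 1591) = (√(19 + 92) - 1898)*430 = (√111 - 1898)*430 = (-1898 + √111)*430 = -816140 + 430*√111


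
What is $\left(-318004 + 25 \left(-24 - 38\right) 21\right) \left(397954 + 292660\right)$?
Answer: $-242097500156$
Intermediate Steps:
$\left(-318004 + 25 \left(-24 - 38\right) 21\right) \left(397954 + 292660\right) = \left(-318004 + 25 \left(-24 - 38\right) 21\right) 690614 = \left(-318004 + 25 \left(-62\right) 21\right) 690614 = \left(-318004 - 32550\right) 690614 = \left(-350554\right) 690614 = -242097500156$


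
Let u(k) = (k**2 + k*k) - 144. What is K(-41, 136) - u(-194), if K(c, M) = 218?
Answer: -74910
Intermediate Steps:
u(k) = -144 + 2*k**2 (u(k) = (k**2 + k**2) - 144 = 2*k**2 - 144 = -144 + 2*k**2)
K(-41, 136) - u(-194) = 218 - (-144 + 2*(-194)**2) = 218 - (-144 + 2*37636) = 218 - (-144 + 75272) = 218 - 1*75128 = 218 - 75128 = -74910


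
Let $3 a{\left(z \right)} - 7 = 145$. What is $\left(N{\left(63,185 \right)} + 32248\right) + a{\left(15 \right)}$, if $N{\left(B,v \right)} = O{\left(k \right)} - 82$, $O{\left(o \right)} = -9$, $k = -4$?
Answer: $\frac{96623}{3} \approx 32208.0$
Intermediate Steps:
$a{\left(z \right)} = \frac{152}{3}$ ($a{\left(z \right)} = \frac{7}{3} + \frac{1}{3} \cdot 145 = \frac{7}{3} + \frac{145}{3} = \frac{152}{3}$)
$N{\left(B,v \right)} = -91$ ($N{\left(B,v \right)} = -9 - 82 = -91$)
$\left(N{\left(63,185 \right)} + 32248\right) + a{\left(15 \right)} = \left(-91 + 32248\right) + \frac{152}{3} = 32157 + \frac{152}{3} = \frac{96623}{3}$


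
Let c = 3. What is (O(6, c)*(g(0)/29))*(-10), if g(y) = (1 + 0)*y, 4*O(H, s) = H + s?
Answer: 0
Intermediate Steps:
O(H, s) = H/4 + s/4 (O(H, s) = (H + s)/4 = H/4 + s/4)
g(y) = y (g(y) = 1*y = y)
(O(6, c)*(g(0)/29))*(-10) = (((1/4)*6 + (1/4)*3)*(0/29))*(-10) = ((3/2 + 3/4)*(0*(1/29)))*(-10) = ((9/4)*0)*(-10) = 0*(-10) = 0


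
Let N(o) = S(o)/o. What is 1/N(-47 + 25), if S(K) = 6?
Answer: -11/3 ≈ -3.6667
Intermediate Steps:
N(o) = 6/o
1/N(-47 + 25) = 1/(6/(-47 + 25)) = 1/(6/(-22)) = 1/(6*(-1/22)) = 1/(-3/11) = -11/3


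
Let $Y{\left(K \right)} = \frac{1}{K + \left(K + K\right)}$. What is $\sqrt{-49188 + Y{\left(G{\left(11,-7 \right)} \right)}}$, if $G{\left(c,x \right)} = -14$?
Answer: $\frac{i \sqrt{86767674}}{42} \approx 221.78 i$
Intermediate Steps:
$Y{\left(K \right)} = \frac{1}{3 K}$ ($Y{\left(K \right)} = \frac{1}{K + 2 K} = \frac{1}{3 K}$)
$\sqrt{-49188 + Y{\left(G{\left(11,-7 \right)} \right)}} = \sqrt{-49188 + \frac{1}{3 \left(-14\right)}} = \sqrt{-49188 + \frac{1}{3} \left(- \frac{1}{14}\right)} = \sqrt{-49188 - \frac{1}{42}} = \sqrt{- \frac{2065897}{42}} = \frac{i \sqrt{86767674}}{42}$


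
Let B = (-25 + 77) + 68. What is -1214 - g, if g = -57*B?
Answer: 5626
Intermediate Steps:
B = 120 (B = 52 + 68 = 120)
g = -6840 (g = -57*120 = -6840)
-1214 - g = -1214 - 1*(-6840) = -1214 + 6840 = 5626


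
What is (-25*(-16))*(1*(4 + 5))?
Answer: 3600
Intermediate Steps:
(-25*(-16))*(1*(4 + 5)) = 400*(1*9) = 400*9 = 3600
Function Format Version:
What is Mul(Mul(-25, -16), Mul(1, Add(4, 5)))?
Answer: 3600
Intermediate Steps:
Mul(Mul(-25, -16), Mul(1, Add(4, 5))) = Mul(400, Mul(1, 9)) = Mul(400, 9) = 3600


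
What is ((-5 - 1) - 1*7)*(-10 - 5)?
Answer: 195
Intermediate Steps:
((-5 - 1) - 1*7)*(-10 - 5) = (-6 - 7)*(-15) = -13*(-15) = 195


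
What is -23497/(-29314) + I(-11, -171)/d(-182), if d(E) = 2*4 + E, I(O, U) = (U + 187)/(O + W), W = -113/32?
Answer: 958075519/1185897870 ≈ 0.80789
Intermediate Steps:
W = -113/32 (W = -113*1/32 = -113/32 ≈ -3.5313)
I(O, U) = (187 + U)/(-113/32 + O) (I(O, U) = (U + 187)/(O - 113/32) = (187 + U)/(-113/32 + O))
d(E) = 8 + E
-23497/(-29314) + I(-11, -171)/d(-182) = -23497/(-29314) + (32*(187 - 171)/(-113 + 32*(-11)))/(8 - 182) = -23497*(-1/29314) + (32*16/(-113 - 352))/(-174) = 23497/29314 + (32*16/(-465))*(-1/174) = 23497/29314 + (32*(-1/465)*16)*(-1/174) = 23497/29314 - 512/465*(-1/174) = 23497/29314 + 256/40455 = 958075519/1185897870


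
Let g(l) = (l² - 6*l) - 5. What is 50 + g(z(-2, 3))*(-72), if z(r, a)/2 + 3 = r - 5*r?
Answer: -2470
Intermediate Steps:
z(r, a) = -6 - 8*r (z(r, a) = -6 + 2*(r - 5*r) = -6 + 2*(-4*r) = -6 - 8*r)
g(l) = -5 + l² - 6*l
50 + g(z(-2, 3))*(-72) = 50 + (-5 + (-6 - 8*(-2))² - 6*(-6 - 8*(-2)))*(-72) = 50 + (-5 + (-6 + 16)² - 6*(-6 + 16))*(-72) = 50 + (-5 + 10² - 6*10)*(-72) = 50 + (-5 + 100 - 60)*(-72) = 50 + 35*(-72) = 50 - 2520 = -2470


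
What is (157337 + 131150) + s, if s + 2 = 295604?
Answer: 584089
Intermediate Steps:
s = 295602 (s = -2 + 295604 = 295602)
(157337 + 131150) + s = (157337 + 131150) + 295602 = 288487 + 295602 = 584089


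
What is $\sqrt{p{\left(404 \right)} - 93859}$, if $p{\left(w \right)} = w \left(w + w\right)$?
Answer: $\sqrt{232573} \approx 482.26$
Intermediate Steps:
$p{\left(w \right)} = 2 w^{2}$ ($p{\left(w \right)} = w 2 w = 2 w^{2}$)
$\sqrt{p{\left(404 \right)} - 93859} = \sqrt{2 \cdot 404^{2} - 93859} = \sqrt{2 \cdot 163216 - 93859} = \sqrt{326432 - 93859} = \sqrt{232573}$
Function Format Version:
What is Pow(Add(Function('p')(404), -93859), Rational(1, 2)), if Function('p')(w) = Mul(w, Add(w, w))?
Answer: Pow(232573, Rational(1, 2)) ≈ 482.26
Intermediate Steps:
Function('p')(w) = Mul(2, Pow(w, 2)) (Function('p')(w) = Mul(w, Mul(2, w)) = Mul(2, Pow(w, 2)))
Pow(Add(Function('p')(404), -93859), Rational(1, 2)) = Pow(Add(Mul(2, Pow(404, 2)), -93859), Rational(1, 2)) = Pow(Add(Mul(2, 163216), -93859), Rational(1, 2)) = Pow(Add(326432, -93859), Rational(1, 2)) = Pow(232573, Rational(1, 2))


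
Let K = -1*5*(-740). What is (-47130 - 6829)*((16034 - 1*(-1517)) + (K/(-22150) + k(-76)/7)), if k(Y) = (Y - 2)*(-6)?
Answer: -2947912747263/3101 ≈ -9.5063e+8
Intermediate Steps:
K = 3700 (K = -5*(-740) = 3700)
k(Y) = 12 - 6*Y (k(Y) = (-2 + Y)*(-6) = 12 - 6*Y)
(-47130 - 6829)*((16034 - 1*(-1517)) + (K/(-22150) + k(-76)/7)) = (-47130 - 6829)*((16034 - 1*(-1517)) + (3700/(-22150) + (12 - 6*(-76))/7)) = -53959*((16034 + 1517) + (3700*(-1/22150) + (12 + 456)*(⅐))) = -53959*(17551 + (-74/443 + 468*(⅐))) = -53959*(17551 + (-74/443 + 468/7)) = -53959*(17551 + 206806/3101) = -53959*54632457/3101 = -2947912747263/3101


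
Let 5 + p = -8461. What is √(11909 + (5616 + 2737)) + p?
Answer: -8466 + √20262 ≈ -8323.7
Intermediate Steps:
p = -8466 (p = -5 - 8461 = -8466)
√(11909 + (5616 + 2737)) + p = √(11909 + (5616 + 2737)) - 8466 = √(11909 + 8353) - 8466 = √20262 - 8466 = -8466 + √20262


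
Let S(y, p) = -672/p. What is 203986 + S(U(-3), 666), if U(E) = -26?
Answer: 22642334/111 ≈ 2.0399e+5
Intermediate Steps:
S(y, p) = -672/p
203986 + S(U(-3), 666) = 203986 - 672/666 = 203986 - 672*1/666 = 203986 - 112/111 = 22642334/111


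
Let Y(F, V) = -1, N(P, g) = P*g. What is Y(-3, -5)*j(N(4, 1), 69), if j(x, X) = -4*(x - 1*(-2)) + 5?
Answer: 19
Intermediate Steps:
j(x, X) = -3 - 4*x (j(x, X) = -4*(x + 2) + 5 = -4*(2 + x) + 5 = (-8 - 4*x) + 5 = -3 - 4*x)
Y(-3, -5)*j(N(4, 1), 69) = -(-3 - 16) = -1*(-19) = 19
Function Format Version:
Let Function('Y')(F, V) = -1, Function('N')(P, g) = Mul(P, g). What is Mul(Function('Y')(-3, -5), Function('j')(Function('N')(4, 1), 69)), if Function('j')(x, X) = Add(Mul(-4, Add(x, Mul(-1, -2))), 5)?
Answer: 19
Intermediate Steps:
Function('j')(x, X) = Add(-3, Mul(-4, x)) (Function('j')(x, X) = Add(Mul(-4, Add(x, 2)), 5) = Add(Mul(-4, Add(2, x)), 5) = Add(Add(-8, Mul(-4, x)), 5) = Add(-3, Mul(-4, x)))
Mul(Function('Y')(-3, -5), Function('j')(Function('N')(4, 1), 69)) = Mul(-1, Add(-3, Mul(-4, Mul(4, 1)))) = Mul(-1, Add(-3, Mul(-4, 4))) = Mul(-1, Add(-3, -16)) = Mul(-1, -19) = 19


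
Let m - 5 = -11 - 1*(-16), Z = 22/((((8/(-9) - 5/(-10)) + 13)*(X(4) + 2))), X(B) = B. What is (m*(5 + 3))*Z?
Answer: 5280/227 ≈ 23.260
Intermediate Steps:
Z = 66/227 (Z = 22/((((8/(-9) - 5/(-10)) + 13)*(4 + 2))) = 22/((((8*(-⅑) - 5*(-⅒)) + 13)*6)) = 22/((((-8/9 + ½) + 13)*6)) = 22/(((-7/18 + 13)*6)) = 22/(((227/18)*6)) = 22/(227/3) = 22*(3/227) = 66/227 ≈ 0.29075)
m = 10 (m = 5 + (-11 - 1*(-16)) = 5 + (-11 + 16) = 5 + 5 = 10)
(m*(5 + 3))*Z = (10*(5 + 3))*(66/227) = (10*8)*(66/227) = 80*(66/227) = 5280/227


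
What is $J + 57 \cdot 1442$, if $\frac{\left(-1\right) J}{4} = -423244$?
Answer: $1775170$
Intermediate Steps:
$J = 1692976$ ($J = \left(-4\right) \left(-423244\right) = 1692976$)
$J + 57 \cdot 1442 = 1692976 + 57 \cdot 1442 = 1692976 + 82194 = 1775170$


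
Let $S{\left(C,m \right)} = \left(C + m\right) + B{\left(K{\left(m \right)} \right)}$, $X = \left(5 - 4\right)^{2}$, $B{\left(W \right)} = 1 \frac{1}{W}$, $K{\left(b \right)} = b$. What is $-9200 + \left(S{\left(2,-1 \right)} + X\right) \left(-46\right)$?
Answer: $-9246$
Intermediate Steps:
$B{\left(W \right)} = \frac{1}{W}$
$X = 1$ ($X = 1^{2} = 1$)
$S{\left(C,m \right)} = C + m + \frac{1}{m}$ ($S{\left(C,m \right)} = \left(C + m\right) + \frac{1}{m} = C + m + \frac{1}{m}$)
$-9200 + \left(S{\left(2,-1 \right)} + X\right) \left(-46\right) = -9200 + \left(\left(2 - 1 + \frac{1}{-1}\right) + 1\right) \left(-46\right) = -9200 + \left(\left(2 - 1 - 1\right) + 1\right) \left(-46\right) = -9200 + \left(0 + 1\right) \left(-46\right) = -9200 + 1 \left(-46\right) = -9200 - 46 = -9246$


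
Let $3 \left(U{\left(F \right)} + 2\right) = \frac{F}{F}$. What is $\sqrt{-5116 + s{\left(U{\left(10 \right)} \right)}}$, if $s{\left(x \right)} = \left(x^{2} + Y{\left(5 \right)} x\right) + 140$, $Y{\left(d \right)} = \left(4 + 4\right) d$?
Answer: $\frac{i \sqrt{45359}}{3} \approx 70.992 i$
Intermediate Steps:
$Y{\left(d \right)} = 8 d$
$U{\left(F \right)} = - \frac{5}{3}$ ($U{\left(F \right)} = -2 + \frac{F \frac{1}{F}}{3} = -2 + \frac{1}{3} \cdot 1 = -2 + \frac{1}{3} = - \frac{5}{3}$)
$s{\left(x \right)} = 140 + x^{2} + 40 x$ ($s{\left(x \right)} = \left(x^{2} + 8 \cdot 5 x\right) + 140 = \left(x^{2} + 40 x\right) + 140 = 140 + x^{2} + 40 x$)
$\sqrt{-5116 + s{\left(U{\left(10 \right)} \right)}} = \sqrt{-5116 + \left(140 + \left(- \frac{5}{3}\right)^{2} + 40 \left(- \frac{5}{3}\right)\right)} = \sqrt{-5116 + \left(140 + \frac{25}{9} - \frac{200}{3}\right)} = \sqrt{-5116 + \frac{685}{9}} = \sqrt{- \frac{45359}{9}} = \frac{i \sqrt{45359}}{3}$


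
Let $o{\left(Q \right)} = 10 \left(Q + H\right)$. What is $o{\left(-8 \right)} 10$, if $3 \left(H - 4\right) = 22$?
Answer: $\frac{1000}{3} \approx 333.33$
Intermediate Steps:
$H = \frac{34}{3}$ ($H = 4 + \frac{1}{3} \cdot 22 = 4 + \frac{22}{3} = \frac{34}{3} \approx 11.333$)
$o{\left(Q \right)} = \frac{340}{3} + 10 Q$ ($o{\left(Q \right)} = 10 \left(Q + \frac{34}{3}\right) = 10 \left(\frac{34}{3} + Q\right) = \frac{340}{3} + 10 Q$)
$o{\left(-8 \right)} 10 = \left(\frac{340}{3} + 10 \left(-8\right)\right) 10 = \left(\frac{340}{3} - 80\right) 10 = \frac{100}{3} \cdot 10 = \frac{1000}{3}$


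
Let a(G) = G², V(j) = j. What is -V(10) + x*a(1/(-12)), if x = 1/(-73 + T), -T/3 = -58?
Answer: -145439/14544 ≈ -9.9999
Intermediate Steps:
T = 174 (T = -3*(-58) = 174)
x = 1/101 (x = 1/(-73 + 174) = 1/101 ≈ 0.0099010)
-V(10) + x*a(1/(-12)) = -1*10 + (1/(-12))²/101 = -10 + (-1/12)²/101 = -10 + (1/101)*(1/144) = -10 + 1/14544 = -145439/14544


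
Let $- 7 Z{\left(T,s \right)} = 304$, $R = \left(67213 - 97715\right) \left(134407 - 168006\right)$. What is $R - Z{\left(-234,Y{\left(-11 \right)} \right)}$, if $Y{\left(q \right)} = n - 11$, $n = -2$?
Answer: $\frac{7173857190}{7} \approx 1.0248 \cdot 10^{9}$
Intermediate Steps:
$Y{\left(q \right)} = -13$ ($Y{\left(q \right)} = -2 - 11 = -13$)
$R = 1024836698$ ($R = \left(-30502\right) \left(-33599\right) = 1024836698$)
$Z{\left(T,s \right)} = - \frac{304}{7}$ ($Z{\left(T,s \right)} = \left(- \frac{1}{7}\right) 304 = - \frac{304}{7}$)
$R - Z{\left(-234,Y{\left(-11 \right)} \right)} = 1024836698 - - \frac{304}{7} = 1024836698 + \frac{304}{7} = \frac{7173857190}{7}$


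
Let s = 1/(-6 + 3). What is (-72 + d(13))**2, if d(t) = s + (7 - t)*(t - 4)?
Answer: 143641/9 ≈ 15960.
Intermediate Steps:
s = -1/3 (s = 1/(-3) = -1/3 ≈ -0.33333)
d(t) = -1/3 + (-4 + t)*(7 - t) (d(t) = -1/3 + (7 - t)*(t - 4) = -1/3 + (7 - t)*(-4 + t) = -1/3 + (-4 + t)*(7 - t))
(-72 + d(13))**2 = (-72 + (-85/3 - 1*13**2 + 11*13))**2 = (-72 + (-85/3 - 1*169 + 143))**2 = (-72 + (-85/3 - 169 + 143))**2 = (-72 - 163/3)**2 = (-379/3)**2 = 143641/9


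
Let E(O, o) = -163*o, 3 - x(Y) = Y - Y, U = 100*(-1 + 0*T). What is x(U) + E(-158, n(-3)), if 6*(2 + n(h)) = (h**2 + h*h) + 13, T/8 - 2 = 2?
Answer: -3079/6 ≈ -513.17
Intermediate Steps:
T = 32 (T = 16 + 8*2 = 16 + 16 = 32)
U = -100 (U = 100*(-1 + 0*32) = 100*(-1 + 0) = 100*(-1) = -100)
n(h) = 1/6 + h**2/3 (n(h) = -2 + ((h**2 + h*h) + 13)/6 = -2 + ((h**2 + h**2) + 13)/6 = -2 + (2*h**2 + 13)/6 = -2 + (13 + 2*h**2)/6 = -2 + (13/6 + h**2/3) = 1/6 + h**2/3)
x(Y) = 3 (x(Y) = 3 - (Y - Y) = 3 - 1*0 = 3 + 0 = 3)
x(U) + E(-158, n(-3)) = 3 - 163*(1/6 + (1/3)*(-3)**2) = 3 - 163*(1/6 + (1/3)*9) = 3 - 163*(1/6 + 3) = 3 - 163*19/6 = 3 - 3097/6 = -3079/6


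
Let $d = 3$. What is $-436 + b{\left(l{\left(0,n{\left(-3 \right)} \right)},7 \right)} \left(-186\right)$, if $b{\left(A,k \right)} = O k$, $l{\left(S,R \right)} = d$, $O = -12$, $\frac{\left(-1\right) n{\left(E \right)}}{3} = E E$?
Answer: $15188$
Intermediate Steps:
$n{\left(E \right)} = - 3 E^{2}$ ($n{\left(E \right)} = - 3 E E = - 3 E^{2}$)
$l{\left(S,R \right)} = 3$
$b{\left(A,k \right)} = - 12 k$
$-436 + b{\left(l{\left(0,n{\left(-3 \right)} \right)},7 \right)} \left(-186\right) = -436 + \left(-12\right) 7 \left(-186\right) = -436 - -15624 = -436 + 15624 = 15188$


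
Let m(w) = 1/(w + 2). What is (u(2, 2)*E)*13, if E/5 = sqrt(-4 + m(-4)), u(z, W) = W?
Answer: 195*I*sqrt(2) ≈ 275.77*I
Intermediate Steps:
m(w) = 1/(2 + w)
E = 15*I*sqrt(2)/2 (E = 5*sqrt(-4 + 1/(2 - 4)) = 5*sqrt(-4 + 1/(-2)) = 5*sqrt(-4 - 1/2) = 5*sqrt(-9/2) = 5*(3*I*sqrt(2)/2) = 15*I*sqrt(2)/2 ≈ 10.607*I)
(u(2, 2)*E)*13 = (2*(15*I*sqrt(2)/2))*13 = (15*I*sqrt(2))*13 = 195*I*sqrt(2)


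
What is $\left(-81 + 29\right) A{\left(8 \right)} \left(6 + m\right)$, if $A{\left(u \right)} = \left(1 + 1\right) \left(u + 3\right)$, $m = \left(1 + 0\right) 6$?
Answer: $-13728$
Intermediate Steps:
$m = 6$ ($m = 1 \cdot 6 = 6$)
$A{\left(u \right)} = 6 + 2 u$ ($A{\left(u \right)} = 2 \left(3 + u\right) = 6 + 2 u$)
$\left(-81 + 29\right) A{\left(8 \right)} \left(6 + m\right) = \left(-81 + 29\right) \left(6 + 2 \cdot 8\right) \left(6 + 6\right) = - 52 \left(6 + 16\right) 12 = - 52 \cdot 22 \cdot 12 = \left(-52\right) 264 = -13728$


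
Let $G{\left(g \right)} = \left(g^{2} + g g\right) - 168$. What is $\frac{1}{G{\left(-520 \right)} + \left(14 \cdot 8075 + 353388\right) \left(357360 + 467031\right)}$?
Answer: $\frac{1}{384527829890} \approx 2.6006 \cdot 10^{-12}$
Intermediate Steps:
$G{\left(g \right)} = -168 + 2 g^{2}$ ($G{\left(g \right)} = \left(g^{2} + g^{2}\right) - 168 = 2 g^{2} - 168 = -168 + 2 g^{2}$)
$\frac{1}{G{\left(-520 \right)} + \left(14 \cdot 8075 + 353388\right) \left(357360 + 467031\right)} = \frac{1}{\left(-168 + 2 \left(-520\right)^{2}\right) + \left(14 \cdot 8075 + 353388\right) \left(357360 + 467031\right)} = \frac{1}{\left(-168 + 2 \cdot 270400\right) + \left(113050 + 353388\right) 824391} = \frac{1}{\left(-168 + 540800\right) + 466438 \cdot 824391} = \frac{1}{540632 + 384527289258} = \frac{1}{384527829890}$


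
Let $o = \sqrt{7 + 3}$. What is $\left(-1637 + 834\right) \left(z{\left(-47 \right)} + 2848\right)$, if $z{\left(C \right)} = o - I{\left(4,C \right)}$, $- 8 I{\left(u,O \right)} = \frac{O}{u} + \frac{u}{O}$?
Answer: $- \frac{3437777101}{1504} - 803 \sqrt{10} \approx -2.2883 \cdot 10^{6}$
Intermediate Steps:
$I{\left(u,O \right)} = - \frac{O}{8 u} - \frac{u}{8 O}$ ($I{\left(u,O \right)} = - \frac{\frac{O}{u} + \frac{u}{O}}{8} = - \frac{O}{8 u} - \frac{u}{8 O}$)
$o = \sqrt{10} \approx 3.1623$
$z{\left(C \right)} = \sqrt{10} + \frac{1}{2 C} + \frac{C}{32}$ ($z{\left(C \right)} = \sqrt{10} - \left(- \frac{C}{8 \cdot 4} - \frac{1}{2 C}\right) = \sqrt{10} - \left(\left(- \frac{1}{8}\right) C \frac{1}{4} - \frac{1}{2 C}\right) = \sqrt{10} - \left(- \frac{C}{32} - \frac{1}{2 C}\right) = \sqrt{10} - \left(- \frac{1}{2 C} - \frac{C}{32}\right) = \sqrt{10} + \left(\frac{1}{2 C} + \frac{C}{32}\right) = \sqrt{10} + \frac{1}{2 C} + \frac{C}{32}$)
$\left(-1637 + 834\right) \left(z{\left(-47 \right)} + 2848\right) = \left(-1637 + 834\right) \left(\left(\sqrt{10} + \frac{1}{2 \left(-47\right)} + \frac{1}{32} \left(-47\right)\right) + 2848\right) = - 803 \left(\left(\sqrt{10} + \frac{1}{2} \left(- \frac{1}{47}\right) - \frac{47}{32}\right) + 2848\right) = - 803 \left(\left(\sqrt{10} - \frac{1}{94} - \frac{47}{32}\right) + 2848\right) = - 803 \left(\left(- \frac{2225}{1504} + \sqrt{10}\right) + 2848\right) = - 803 \left(\frac{4281167}{1504} + \sqrt{10}\right) = - \frac{3437777101}{1504} - 803 \sqrt{10}$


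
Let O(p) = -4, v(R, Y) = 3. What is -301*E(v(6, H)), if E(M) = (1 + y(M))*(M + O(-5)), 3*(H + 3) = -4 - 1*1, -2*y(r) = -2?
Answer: 602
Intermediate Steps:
y(r) = 1 (y(r) = -½*(-2) = 1)
H = -14/3 (H = -3 + (-4 - 1*1)/3 = -3 + (-4 - 1)/3 = -3 + (⅓)*(-5) = -3 - 5/3 = -14/3 ≈ -4.6667)
E(M) = -8 + 2*M (E(M) = (1 + 1)*(M - 4) = 2*(-4 + M) = -8 + 2*M)
-301*E(v(6, H)) = -301*(-8 + 2*3) = -301*(-8 + 6) = -301*(-2) = 602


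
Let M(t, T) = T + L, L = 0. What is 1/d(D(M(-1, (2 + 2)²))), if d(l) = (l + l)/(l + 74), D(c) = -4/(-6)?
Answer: 56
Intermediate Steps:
M(t, T) = T (M(t, T) = T + 0 = T)
D(c) = ⅔ (D(c) = -4*(-⅙) = ⅔)
d(l) = 2*l/(74 + l) (d(l) = (2*l)/(74 + l) = 2*l/(74 + l))
1/d(D(M(-1, (2 + 2)²))) = 1/(2*(⅔)/(74 + ⅔)) = 1/(2*(⅔)/(224/3)) = 1/(2*(⅔)*(3/224)) = 1/(1/56) = 56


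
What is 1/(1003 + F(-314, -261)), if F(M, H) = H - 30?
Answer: 1/712 ≈ 0.0014045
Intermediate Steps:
F(M, H) = -30 + H
1/(1003 + F(-314, -261)) = 1/(1003 + (-30 - 261)) = 1/(1003 - 291) = 1/712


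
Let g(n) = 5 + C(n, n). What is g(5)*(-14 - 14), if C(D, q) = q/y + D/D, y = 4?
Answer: -203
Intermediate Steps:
C(D, q) = 1 + q/4 (C(D, q) = q/4 + D/D = q*(¼) + 1 = q/4 + 1 = 1 + q/4)
g(n) = 6 + n/4 (g(n) = 5 + (1 + n/4) = 6 + n/4)
g(5)*(-14 - 14) = (6 + (¼)*5)*(-14 - 14) = (6 + 5/4)*(-28) = (29/4)*(-28) = -203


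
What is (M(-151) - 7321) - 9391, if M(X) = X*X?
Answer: 6089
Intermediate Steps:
M(X) = X²
(M(-151) - 7321) - 9391 = ((-151)² - 7321) - 9391 = (22801 - 7321) - 9391 = 15480 - 9391 = 6089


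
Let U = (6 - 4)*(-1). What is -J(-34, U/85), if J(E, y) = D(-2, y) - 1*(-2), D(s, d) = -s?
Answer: -4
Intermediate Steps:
U = -2 (U = 2*(-1) = -2)
J(E, y) = 4 (J(E, y) = -1*(-2) - 1*(-2) = 2 + 2 = 4)
-J(-34, U/85) = -1*4 = -4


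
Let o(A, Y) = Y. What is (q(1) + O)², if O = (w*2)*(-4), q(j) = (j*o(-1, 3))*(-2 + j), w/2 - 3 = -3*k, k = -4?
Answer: 59049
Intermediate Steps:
w = 30 (w = 6 + 2*(-3*(-4)) = 6 + 2*12 = 6 + 24 = 30)
q(j) = 3*j*(-2 + j) (q(j) = (j*3)*(-2 + j) = (3*j)*(-2 + j) = 3*j*(-2 + j))
O = -240 (O = (30*2)*(-4) = 60*(-4) = -240)
(q(1) + O)² = (3*1*(-2 + 1) - 240)² = (3*1*(-1) - 240)² = (-3 - 240)² = (-243)² = 59049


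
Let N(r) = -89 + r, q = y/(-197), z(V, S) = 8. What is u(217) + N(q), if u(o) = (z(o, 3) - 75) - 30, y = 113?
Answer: -36755/197 ≈ -186.57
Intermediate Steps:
u(o) = -97 (u(o) = (8 - 75) - 30 = -67 - 30 = -97)
q = -113/197 (q = 113/(-197) = 113*(-1/197) = -113/197 ≈ -0.57360)
u(217) + N(q) = -97 + (-89 - 113/197) = -97 - 17646/197 = -36755/197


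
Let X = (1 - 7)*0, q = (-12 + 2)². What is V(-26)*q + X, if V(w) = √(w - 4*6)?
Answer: 500*I*√2 ≈ 707.11*I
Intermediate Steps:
q = 100 (q = (-10)² = 100)
X = 0 (X = -6*0 = 0)
V(w) = √(-24 + w) (V(w) = √(w - 24) = √(-24 + w))
V(-26)*q + X = √(-24 - 26)*100 + 0 = √(-50)*100 + 0 = (5*I*√2)*100 + 0 = 500*I*√2 + 0 = 500*I*√2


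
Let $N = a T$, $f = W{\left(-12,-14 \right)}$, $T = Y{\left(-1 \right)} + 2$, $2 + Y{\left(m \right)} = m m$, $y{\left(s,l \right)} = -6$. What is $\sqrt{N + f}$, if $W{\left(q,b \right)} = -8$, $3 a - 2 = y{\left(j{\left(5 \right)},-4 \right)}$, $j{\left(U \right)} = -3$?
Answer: $\frac{2 i \sqrt{21}}{3} \approx 3.055 i$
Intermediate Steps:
$Y{\left(m \right)} = -2 + m^{2}$ ($Y{\left(m \right)} = -2 + m m = -2 + m^{2}$)
$a = - \frac{4}{3}$ ($a = \frac{2}{3} + \frac{1}{3} \left(-6\right) = \frac{2}{3} - 2 = - \frac{4}{3} \approx -1.3333$)
$T = 1$ ($T = \left(-2 + \left(-1\right)^{2}\right) + 2 = \left(-2 + 1\right) + 2 = -1 + 2 = 1$)
$f = -8$
$N = - \frac{4}{3}$ ($N = \left(- \frac{4}{3}\right) 1 = - \frac{4}{3} \approx -1.3333$)
$\sqrt{N + f} = \sqrt{- \frac{4}{3} - 8} = \sqrt{- \frac{28}{3}} = \frac{2 i \sqrt{21}}{3}$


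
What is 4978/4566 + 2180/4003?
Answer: 14940407/9138849 ≈ 1.6348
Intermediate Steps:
4978/4566 + 2180/4003 = 4978*(1/4566) + 2180*(1/4003) = 2489/2283 + 2180/4003 = 14940407/9138849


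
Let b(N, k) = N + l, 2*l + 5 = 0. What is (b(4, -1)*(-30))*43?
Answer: -1935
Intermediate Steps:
l = -5/2 (l = -5/2 + (1/2)*0 = -5/2 + 0 = -5/2 ≈ -2.5000)
b(N, k) = -5/2 + N (b(N, k) = N - 5/2 = -5/2 + N)
(b(4, -1)*(-30))*43 = ((-5/2 + 4)*(-30))*43 = ((3/2)*(-30))*43 = -45*43 = -1935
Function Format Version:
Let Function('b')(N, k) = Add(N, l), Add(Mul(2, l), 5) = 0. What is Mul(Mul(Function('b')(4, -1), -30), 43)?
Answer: -1935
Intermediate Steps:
l = Rational(-5, 2) (l = Add(Rational(-5, 2), Mul(Rational(1, 2), 0)) = Add(Rational(-5, 2), 0) = Rational(-5, 2) ≈ -2.5000)
Function('b')(N, k) = Add(Rational(-5, 2), N) (Function('b')(N, k) = Add(N, Rational(-5, 2)) = Add(Rational(-5, 2), N))
Mul(Mul(Function('b')(4, -1), -30), 43) = Mul(Mul(Add(Rational(-5, 2), 4), -30), 43) = Mul(Mul(Rational(3, 2), -30), 43) = Mul(-45, 43) = -1935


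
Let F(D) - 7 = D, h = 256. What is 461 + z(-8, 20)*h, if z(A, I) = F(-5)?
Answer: 973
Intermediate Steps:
F(D) = 7 + D
z(A, I) = 2 (z(A, I) = 7 - 5 = 2)
461 + z(-8, 20)*h = 461 + 2*256 = 461 + 512 = 973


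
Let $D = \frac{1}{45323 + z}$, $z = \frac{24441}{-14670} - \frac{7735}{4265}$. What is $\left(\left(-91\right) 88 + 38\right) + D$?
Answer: $- \frac{1506612322630160}{189035423689} \approx -7970.0$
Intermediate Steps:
$z = - \frac{14514221}{4171170}$ ($z = 24441 \left(- \frac{1}{14670}\right) - \frac{1547}{853} = - \frac{8147}{4890} - \frac{1547}{853} = - \frac{14514221}{4171170} \approx -3.4797$)
$D = \frac{4171170}{189035423689}$ ($D = \frac{1}{45323 - \frac{14514221}{4171170}} = \frac{1}{\frac{189035423689}{4171170}} = \frac{4171170}{189035423689} \approx 2.2066 \cdot 10^{-5}$)
$\left(\left(-91\right) 88 + 38\right) + D = \left(\left(-91\right) 88 + 38\right) + \frac{4171170}{189035423689} = \left(-8008 + 38\right) + \frac{4171170}{189035423689} = -7970 + \frac{4171170}{189035423689} = - \frac{1506612322630160}{189035423689}$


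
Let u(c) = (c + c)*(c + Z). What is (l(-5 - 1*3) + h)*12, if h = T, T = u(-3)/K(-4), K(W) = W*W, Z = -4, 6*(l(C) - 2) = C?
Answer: 79/2 ≈ 39.500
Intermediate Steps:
l(C) = 2 + C/6
u(c) = 2*c*(-4 + c) (u(c) = (c + c)*(c - 4) = (2*c)*(-4 + c) = 2*c*(-4 + c))
K(W) = W²
T = 21/8 (T = (2*(-3)*(-4 - 3))/((-4)²) = (2*(-3)*(-7))/16 = 42*(1/16) = 21/8 ≈ 2.6250)
h = 21/8 ≈ 2.6250
(l(-5 - 1*3) + h)*12 = ((2 + (-5 - 1*3)/6) + 21/8)*12 = ((2 + (-5 - 3)/6) + 21/8)*12 = ((2 + (⅙)*(-8)) + 21/8)*12 = ((2 - 4/3) + 21/8)*12 = (⅔ + 21/8)*12 = (79/24)*12 = 79/2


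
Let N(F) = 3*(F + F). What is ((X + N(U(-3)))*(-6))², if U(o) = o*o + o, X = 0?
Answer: 46656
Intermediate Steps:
U(o) = o + o² (U(o) = o² + o = o + o²)
N(F) = 6*F (N(F) = 3*(2*F) = 6*F)
((X + N(U(-3)))*(-6))² = ((0 + 6*(-3*(1 - 3)))*(-6))² = ((0 + 6*(-3*(-2)))*(-6))² = ((0 + 6*6)*(-6))² = ((0 + 36)*(-6))² = (36*(-6))² = (-216)² = 46656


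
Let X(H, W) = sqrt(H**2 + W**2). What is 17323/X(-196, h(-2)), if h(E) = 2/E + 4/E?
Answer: 17323*sqrt(1537)/7685 ≈ 88.372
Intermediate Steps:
h(E) = 6/E
17323/X(-196, h(-2)) = 17323/(sqrt((-196)**2 + (6/(-2))**2)) = 17323/(sqrt(38416 + (6*(-1/2))**2)) = 17323/(sqrt(38416 + (-3)**2)) = 17323/(sqrt(38416 + 9)) = 17323/(sqrt(38425)) = 17323/((5*sqrt(1537))) = 17323*(sqrt(1537)/7685) = 17323*sqrt(1537)/7685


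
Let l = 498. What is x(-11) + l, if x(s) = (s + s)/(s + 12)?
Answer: 476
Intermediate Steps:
x(s) = 2*s/(12 + s) (x(s) = (2*s)/(12 + s) = 2*s/(12 + s))
x(-11) + l = 2*(-11)/(12 - 11) + 498 = 2*(-11)/1 + 498 = 2*(-11)*1 + 498 = -22 + 498 = 476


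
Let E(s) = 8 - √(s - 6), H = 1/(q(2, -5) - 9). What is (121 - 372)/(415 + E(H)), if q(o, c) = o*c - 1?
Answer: -2123460/3578701 - 5522*I*√5/3578701 ≈ -0.59336 - 0.0034503*I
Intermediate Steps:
q(o, c) = -1 + c*o (q(o, c) = c*o - 1 = -1 + c*o)
H = -1/20 (H = 1/((-1 - 5*2) - 9) = 1/((-1 - 10) - 9) = 1/(-11 - 9) = 1/(-20) = -1/20 ≈ -0.050000)
E(s) = 8 - √(-6 + s)
(121 - 372)/(415 + E(H)) = (121 - 372)/(415 + (8 - √(-6 - 1/20))) = -251/(415 + (8 - √(-121/20))) = -251/(415 + (8 - 11*I*√5/10)) = -251/(423 - 11*I*√5/10)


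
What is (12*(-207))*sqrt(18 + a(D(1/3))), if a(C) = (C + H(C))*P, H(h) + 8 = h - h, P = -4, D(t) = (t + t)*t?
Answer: -828*sqrt(442) ≈ -17408.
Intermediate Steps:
D(t) = 2*t**2 (D(t) = (2*t)*t = 2*t**2)
H(h) = -8 (H(h) = -8 + (h - h) = -8 + 0 = -8)
a(C) = 32 - 4*C (a(C) = (C - 8)*(-4) = (-8 + C)*(-4) = 32 - 4*C)
(12*(-207))*sqrt(18 + a(D(1/3))) = (12*(-207))*sqrt(18 + (32 - 8*(1/3)**2)) = -2484*sqrt(18 + (32 - 8*(1*(1/3))**2)) = -2484*sqrt(18 + (32 - 8*(1/3)**2)) = -2484*sqrt(18 + (32 - 8/9)) = -2484*sqrt(18 + 280/9) = -828*sqrt(442)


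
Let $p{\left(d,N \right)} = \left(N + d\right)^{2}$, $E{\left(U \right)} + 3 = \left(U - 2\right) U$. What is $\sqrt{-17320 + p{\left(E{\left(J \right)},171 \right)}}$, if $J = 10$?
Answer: $2 \sqrt{11046} \approx 210.2$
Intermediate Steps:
$E{\left(U \right)} = -3 + U \left(-2 + U\right)$ ($E{\left(U \right)} = -3 + \left(U - 2\right) U = -3 + \left(-2 + U\right) U = -3 + U \left(-2 + U\right)$)
$\sqrt{-17320 + p{\left(E{\left(J \right)},171 \right)}} = \sqrt{-17320 + \left(171 - \left(23 - 100\right)\right)^{2}} = \sqrt{-17320 + \left(171 - -77\right)^{2}} = \sqrt{-17320 + \left(171 + 77\right)^{2}} = \sqrt{-17320 + 248^{2}} = \sqrt{-17320 + 61504} = \sqrt{44184} = 2 \sqrt{11046}$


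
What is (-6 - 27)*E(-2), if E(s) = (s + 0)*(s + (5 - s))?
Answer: 330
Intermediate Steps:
E(s) = 5*s (E(s) = s*5 = 5*s)
(-6 - 27)*E(-2) = (-6 - 27)*(5*(-2)) = -33*(-10) = 330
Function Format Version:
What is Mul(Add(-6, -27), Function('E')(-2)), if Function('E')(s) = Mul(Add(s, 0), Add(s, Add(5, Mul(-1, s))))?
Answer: 330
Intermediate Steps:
Function('E')(s) = Mul(5, s) (Function('E')(s) = Mul(s, 5) = Mul(5, s))
Mul(Add(-6, -27), Function('E')(-2)) = Mul(Add(-6, -27), Mul(5, -2)) = Mul(-33, -10) = 330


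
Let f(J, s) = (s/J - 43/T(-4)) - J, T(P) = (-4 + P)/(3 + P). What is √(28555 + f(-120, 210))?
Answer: √458686/4 ≈ 169.32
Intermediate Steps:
T(P) = (-4 + P)/(3 + P)
f(J, s) = -43/8 - J + s/J (f(J, s) = (s/J - 43*(3 - 4)/(-4 - 4)) - J = (s/J - 43/(-8/(-1))) - J = (s/J - 43/((-1*(-8)))) - J = (s/J - 43/8) - J = (-43/8 + s/J) - J = -43/8 - J + s/J)
√(28555 + f(-120, 210)) = √(28555 + (-43/8 - 1*(-120) + 210/(-120))) = √(28555 + (-43/8 + 120 + 210*(-1/120))) = √(28555 + (-43/8 + 120 - 7/4)) = √(28555 + 903/8) = √(229343/8) = √458686/4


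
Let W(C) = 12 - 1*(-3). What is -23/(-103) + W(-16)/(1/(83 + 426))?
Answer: 786428/103 ≈ 7635.2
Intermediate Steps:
W(C) = 15 (W(C) = 12 + 3 = 15)
-23/(-103) + W(-16)/(1/(83 + 426)) = -23/(-103) + 15/(1/(83 + 426)) = -23*(-1/103) + 15/(1/509) = 23/103 + 15/(1/509) = 23/103 + 15*509 = 23/103 + 7635 = 786428/103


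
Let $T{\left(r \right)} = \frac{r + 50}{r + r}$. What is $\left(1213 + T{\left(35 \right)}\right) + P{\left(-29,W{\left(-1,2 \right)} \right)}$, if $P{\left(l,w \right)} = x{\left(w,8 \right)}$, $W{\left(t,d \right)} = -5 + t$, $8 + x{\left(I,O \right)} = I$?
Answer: $\frac{16803}{14} \approx 1200.2$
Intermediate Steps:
$x{\left(I,O \right)} = -8 + I$
$P{\left(l,w \right)} = -8 + w$
$T{\left(r \right)} = \frac{50 + r}{2 r}$
$\left(1213 + T{\left(35 \right)}\right) + P{\left(-29,W{\left(-1,2 \right)} \right)} = \left(1213 + \frac{50 + 35}{2 \cdot 35}\right) - 14 = \left(1213 + \frac{1}{2} \cdot \frac{1}{35} \cdot 85\right) - 14 = \left(1213 + \frac{17}{14}\right) - 14 = \frac{16999}{14} - 14 = \frac{16803}{14}$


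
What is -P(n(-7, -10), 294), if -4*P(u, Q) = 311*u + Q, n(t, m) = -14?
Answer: -1015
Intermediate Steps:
P(u, Q) = -311*u/4 - Q/4 (P(u, Q) = -(311*u + Q)/4 = -(Q + 311*u)/4 = -311*u/4 - Q/4)
-P(n(-7, -10), 294) = -(-311/4*(-14) - ¼*294) = -(2177/2 - 147/2) = -1*1015 = -1015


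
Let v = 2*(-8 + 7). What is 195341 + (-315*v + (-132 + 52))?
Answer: 195891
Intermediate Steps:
v = -2 (v = 2*(-1) = -2)
195341 + (-315*v + (-132 + 52)) = 195341 + (-315*(-2) + (-132 + 52)) = 195341 + (630 - 80) = 195341 + 550 = 195891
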